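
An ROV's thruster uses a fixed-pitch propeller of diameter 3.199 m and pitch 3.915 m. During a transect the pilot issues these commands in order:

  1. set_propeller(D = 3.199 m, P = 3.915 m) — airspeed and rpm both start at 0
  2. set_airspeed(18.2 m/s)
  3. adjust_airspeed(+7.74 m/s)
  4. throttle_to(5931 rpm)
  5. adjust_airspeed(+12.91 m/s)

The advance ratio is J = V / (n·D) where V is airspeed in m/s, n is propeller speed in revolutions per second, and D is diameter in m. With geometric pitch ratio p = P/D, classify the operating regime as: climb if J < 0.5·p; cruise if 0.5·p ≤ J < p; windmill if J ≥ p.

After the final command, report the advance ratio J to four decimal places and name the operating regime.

set_propeller: D = 3.199 m, P = 3.915 m (p = P/D = 1.223820); state ← (V=0, rpm=0)
set_airspeed(18.2): V ← 18.2 m/s
adjust_airspeed(+7.74): V ← 18.2 +7.74 = 25.94 m/s
throttle_to(5931): rpm ← 5931
adjust_airspeed(+12.91): V ← 25.94 +12.91 = 38.85 m/s
final state: V = 38.85 m/s, rpm = 5931 → n = rpm/60 = 98.850000 rev/s
J = V / (n·D) = 38.85 / (98.850000 × 3.199) = 0.122857
regime bands: climb J<0.6119 | cruise [0.6119, 1.2238) | windmill J≥1.2238
J = 0.1229 → climb

J = 0.1229, regime = climb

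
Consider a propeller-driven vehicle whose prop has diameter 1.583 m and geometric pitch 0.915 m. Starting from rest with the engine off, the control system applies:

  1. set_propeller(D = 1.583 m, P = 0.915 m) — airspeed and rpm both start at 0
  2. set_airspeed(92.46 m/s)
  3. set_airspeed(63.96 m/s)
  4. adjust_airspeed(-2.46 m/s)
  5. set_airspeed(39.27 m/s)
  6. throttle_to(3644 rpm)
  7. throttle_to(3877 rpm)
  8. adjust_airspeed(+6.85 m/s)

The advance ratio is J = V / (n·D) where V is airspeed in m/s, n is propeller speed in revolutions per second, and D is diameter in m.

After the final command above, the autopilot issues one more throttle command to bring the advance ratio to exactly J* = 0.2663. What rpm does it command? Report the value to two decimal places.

rpm = 6564.30

set_propeller: D = 1.583 m, P = 0.915 m (p = P/D = 0.578016); state ← (V=0, rpm=0)
set_airspeed(92.46): V ← 92.46 m/s
set_airspeed(63.96): V ← 63.96 m/s
adjust_airspeed(-2.46): V ← 63.96 -2.46 = 61.5 m/s
set_airspeed(39.27): V ← 39.27 m/s
throttle_to(3644): rpm ← 3644
throttle_to(3877): rpm ← 3877
adjust_airspeed(+6.85): V ← 39.27 +6.85 = 46.12 m/s
final state: V = 46.12 m/s, rpm = 3877 → n = rpm/60 = 64.616667 rev/s
target J* = 0.2663; solve J* = V/(n·D) for n: n = V/(J*·D) = 46.12/(0.2663 × 1.583) = 109.405012 rev/s
rpm = 60·n = 6564.300708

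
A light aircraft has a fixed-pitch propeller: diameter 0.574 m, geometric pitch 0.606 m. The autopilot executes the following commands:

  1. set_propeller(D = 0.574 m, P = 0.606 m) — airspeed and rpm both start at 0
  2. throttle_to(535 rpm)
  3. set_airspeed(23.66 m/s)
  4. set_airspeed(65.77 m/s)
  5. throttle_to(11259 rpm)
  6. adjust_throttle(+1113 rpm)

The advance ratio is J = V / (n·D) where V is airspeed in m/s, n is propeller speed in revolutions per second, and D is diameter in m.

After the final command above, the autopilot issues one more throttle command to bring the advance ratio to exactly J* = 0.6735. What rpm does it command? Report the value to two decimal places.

rpm = 10207.74

set_propeller: D = 0.574 m, P = 0.606 m (p = P/D = 1.055749); state ← (V=0, rpm=0)
throttle_to(535): rpm ← 535
set_airspeed(23.66): V ← 23.66 m/s
set_airspeed(65.77): V ← 65.77 m/s
throttle_to(11259): rpm ← 11259
adjust_throttle(+1113): rpm ← 11259 +1113 = 12372
final state: V = 65.77 m/s, rpm = 12372 → n = rpm/60 = 206.200000 rev/s
target J* = 0.6735; solve J* = V/(n·D) for n: n = V/(J*·D) = 65.77/(0.6735 × 0.574) = 170.129000 rev/s
rpm = 60·n = 10207.740003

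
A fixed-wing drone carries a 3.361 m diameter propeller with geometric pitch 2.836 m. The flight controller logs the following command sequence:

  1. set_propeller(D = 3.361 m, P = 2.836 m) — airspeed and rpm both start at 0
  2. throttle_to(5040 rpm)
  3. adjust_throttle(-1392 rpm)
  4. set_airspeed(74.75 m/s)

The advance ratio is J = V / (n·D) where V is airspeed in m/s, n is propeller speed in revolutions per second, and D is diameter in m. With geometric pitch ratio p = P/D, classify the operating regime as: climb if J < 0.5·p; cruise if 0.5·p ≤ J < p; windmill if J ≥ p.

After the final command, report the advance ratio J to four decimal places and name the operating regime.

set_propeller: D = 3.361 m, P = 2.836 m (p = P/D = 0.843796); state ← (V=0, rpm=0)
throttle_to(5040): rpm ← 5040
adjust_throttle(-1392): rpm ← 5040 -1392 = 3648
set_airspeed(74.75): V ← 74.75 m/s
final state: V = 74.75 m/s, rpm = 3648 → n = rpm/60 = 60.800000 rev/s
J = V / (n·D) = 74.75 / (60.800000 × 3.361) = 0.365796
regime bands: climb J<0.4219 | cruise [0.4219, 0.8438) | windmill J≥0.8438
J = 0.3658 → climb

J = 0.3658, regime = climb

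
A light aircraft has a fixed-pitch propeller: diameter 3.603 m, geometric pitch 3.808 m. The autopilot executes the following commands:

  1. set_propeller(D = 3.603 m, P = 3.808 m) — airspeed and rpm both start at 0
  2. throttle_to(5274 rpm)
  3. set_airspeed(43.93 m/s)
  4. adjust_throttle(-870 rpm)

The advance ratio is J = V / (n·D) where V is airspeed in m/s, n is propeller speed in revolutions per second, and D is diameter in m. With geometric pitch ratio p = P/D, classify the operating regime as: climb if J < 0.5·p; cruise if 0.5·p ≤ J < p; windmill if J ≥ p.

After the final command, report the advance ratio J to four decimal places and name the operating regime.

J = 0.1661, regime = climb

set_propeller: D = 3.603 m, P = 3.808 m (p = P/D = 1.056897); state ← (V=0, rpm=0)
throttle_to(5274): rpm ← 5274
set_airspeed(43.93): V ← 43.93 m/s
adjust_throttle(-870): rpm ← 5274 -870 = 4404
final state: V = 43.93 m/s, rpm = 4404 → n = rpm/60 = 73.400000 rev/s
J = V / (n·D) = 43.93 / (73.400000 × 3.603) = 0.166112
regime bands: climb J<0.5284 | cruise [0.5284, 1.0569) | windmill J≥1.0569
J = 0.1661 → climb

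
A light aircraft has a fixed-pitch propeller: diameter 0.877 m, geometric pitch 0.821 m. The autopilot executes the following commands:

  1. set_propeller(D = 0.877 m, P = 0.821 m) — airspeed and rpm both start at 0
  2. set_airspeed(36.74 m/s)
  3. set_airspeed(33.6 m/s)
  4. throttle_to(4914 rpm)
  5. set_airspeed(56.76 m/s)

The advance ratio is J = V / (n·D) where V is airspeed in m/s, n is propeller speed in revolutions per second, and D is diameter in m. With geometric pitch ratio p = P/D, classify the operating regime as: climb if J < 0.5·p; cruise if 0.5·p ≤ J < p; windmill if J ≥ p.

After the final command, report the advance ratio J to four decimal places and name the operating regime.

set_propeller: D = 0.877 m, P = 0.821 m (p = P/D = 0.936146); state ← (V=0, rpm=0)
set_airspeed(36.74): V ← 36.74 m/s
set_airspeed(33.6): V ← 33.6 m/s
throttle_to(4914): rpm ← 4914
set_airspeed(56.76): V ← 56.76 m/s
final state: V = 56.76 m/s, rpm = 4914 → n = rpm/60 = 81.900000 rev/s
J = V / (n·D) = 56.76 / (81.900000 × 0.877) = 0.790240
regime bands: climb J<0.4681 | cruise [0.4681, 0.9361) | windmill J≥0.9361
J = 0.7902 → cruise

J = 0.7902, regime = cruise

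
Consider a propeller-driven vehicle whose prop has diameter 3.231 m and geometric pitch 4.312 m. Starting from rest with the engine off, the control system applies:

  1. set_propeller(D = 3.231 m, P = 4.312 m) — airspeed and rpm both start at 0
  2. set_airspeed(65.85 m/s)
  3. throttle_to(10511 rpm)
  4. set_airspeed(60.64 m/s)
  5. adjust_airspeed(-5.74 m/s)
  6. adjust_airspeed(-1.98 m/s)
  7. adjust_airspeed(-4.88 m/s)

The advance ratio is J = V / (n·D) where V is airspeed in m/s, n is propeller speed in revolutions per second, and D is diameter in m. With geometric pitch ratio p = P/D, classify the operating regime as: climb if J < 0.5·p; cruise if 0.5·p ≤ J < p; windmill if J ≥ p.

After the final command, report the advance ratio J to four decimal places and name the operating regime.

set_propeller: D = 3.231 m, P = 4.312 m (p = P/D = 1.334571); state ← (V=0, rpm=0)
set_airspeed(65.85): V ← 65.85 m/s
throttle_to(10511): rpm ← 10511
set_airspeed(60.64): V ← 60.64 m/s
adjust_airspeed(-5.74): V ← 60.64 -5.74 = 54.9 m/s
adjust_airspeed(-1.98): V ← 54.9 -1.98 = 52.92 m/s
adjust_airspeed(-4.88): V ← 52.92 -4.88 = 48.04 m/s
final state: V = 48.04 m/s, rpm = 10511 → n = rpm/60 = 175.183333 rev/s
J = V / (n·D) = 48.04 / (175.183333 × 3.231) = 0.084874
regime bands: climb J<0.6673 | cruise [0.6673, 1.3346) | windmill J≥1.3346
J = 0.0849 → climb

J = 0.0849, regime = climb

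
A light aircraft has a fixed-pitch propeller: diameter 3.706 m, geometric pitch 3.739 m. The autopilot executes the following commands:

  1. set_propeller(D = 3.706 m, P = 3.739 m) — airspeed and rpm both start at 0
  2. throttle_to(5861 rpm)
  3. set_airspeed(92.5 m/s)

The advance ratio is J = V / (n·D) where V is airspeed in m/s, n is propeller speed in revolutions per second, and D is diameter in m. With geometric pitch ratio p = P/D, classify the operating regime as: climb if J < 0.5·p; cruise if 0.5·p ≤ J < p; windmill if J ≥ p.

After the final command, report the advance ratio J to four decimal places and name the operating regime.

J = 0.2555, regime = climb

set_propeller: D = 3.706 m, P = 3.739 m (p = P/D = 1.008904); state ← (V=0, rpm=0)
throttle_to(5861): rpm ← 5861
set_airspeed(92.5): V ← 92.5 m/s
final state: V = 92.5 m/s, rpm = 5861 → n = rpm/60 = 97.683333 rev/s
J = V / (n·D) = 92.5 / (97.683333 × 3.706) = 0.255515
regime bands: climb J<0.5045 | cruise [0.5045, 1.0089) | windmill J≥1.0089
J = 0.2555 → climb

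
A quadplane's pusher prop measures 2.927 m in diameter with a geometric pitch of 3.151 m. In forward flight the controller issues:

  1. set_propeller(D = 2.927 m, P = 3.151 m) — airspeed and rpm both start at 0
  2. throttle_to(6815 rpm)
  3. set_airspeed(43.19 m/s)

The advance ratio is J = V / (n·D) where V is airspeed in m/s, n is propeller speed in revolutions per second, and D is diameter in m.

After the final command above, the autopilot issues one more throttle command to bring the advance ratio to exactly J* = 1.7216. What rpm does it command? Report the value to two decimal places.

set_propeller: D = 2.927 m, P = 3.151 m (p = P/D = 1.076529); state ← (V=0, rpm=0)
throttle_to(6815): rpm ← 6815
set_airspeed(43.19): V ← 43.19 m/s
final state: V = 43.19 m/s, rpm = 6815 → n = rpm/60 = 113.583333 rev/s
target J* = 1.7216; solve J* = V/(n·D) for n: n = V/(J*·D) = 43.19/(1.7216 × 2.927) = 8.570936 rev/s
rpm = 60·n = 514.256131

rpm = 514.26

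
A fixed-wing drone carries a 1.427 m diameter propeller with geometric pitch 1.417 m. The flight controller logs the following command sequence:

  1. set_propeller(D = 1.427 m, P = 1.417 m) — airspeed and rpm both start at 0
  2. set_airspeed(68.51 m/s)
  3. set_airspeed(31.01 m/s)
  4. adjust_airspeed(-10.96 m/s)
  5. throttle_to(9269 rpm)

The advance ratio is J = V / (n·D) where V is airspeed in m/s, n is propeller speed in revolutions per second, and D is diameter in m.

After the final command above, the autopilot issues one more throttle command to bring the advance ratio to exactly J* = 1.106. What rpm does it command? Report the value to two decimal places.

rpm = 762.23

set_propeller: D = 1.427 m, P = 1.417 m (p = P/D = 0.992992); state ← (V=0, rpm=0)
set_airspeed(68.51): V ← 68.51 m/s
set_airspeed(31.01): V ← 31.01 m/s
adjust_airspeed(-10.96): V ← 31.01 -10.96 = 20.05 m/s
throttle_to(9269): rpm ← 9269
final state: V = 20.05 m/s, rpm = 9269 → n = rpm/60 = 154.483333 rev/s
target J* = 1.106; solve J* = V/(n·D) for n: n = V/(J*·D) = 20.05/(1.106 × 1.427) = 12.703848 rev/s
rpm = 60·n = 762.230859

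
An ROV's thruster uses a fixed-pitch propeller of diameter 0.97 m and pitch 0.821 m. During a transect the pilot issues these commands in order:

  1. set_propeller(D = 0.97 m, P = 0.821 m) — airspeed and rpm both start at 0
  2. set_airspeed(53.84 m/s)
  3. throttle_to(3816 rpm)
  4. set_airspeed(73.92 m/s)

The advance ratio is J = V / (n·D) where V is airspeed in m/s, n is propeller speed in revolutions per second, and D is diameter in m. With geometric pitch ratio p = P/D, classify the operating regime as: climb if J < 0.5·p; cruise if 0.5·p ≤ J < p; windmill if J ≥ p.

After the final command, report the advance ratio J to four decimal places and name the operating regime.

J = 1.1982, regime = windmill

set_propeller: D = 0.97 m, P = 0.821 m (p = P/D = 0.846392); state ← (V=0, rpm=0)
set_airspeed(53.84): V ← 53.84 m/s
throttle_to(3816): rpm ← 3816
set_airspeed(73.92): V ← 73.92 m/s
final state: V = 73.92 m/s, rpm = 3816 → n = rpm/60 = 63.600000 rev/s
J = V / (n·D) = 73.92 / (63.600000 × 0.97) = 1.198210
regime bands: climb J<0.4232 | cruise [0.4232, 0.8464) | windmill J≥0.8464
J = 1.1982 → windmill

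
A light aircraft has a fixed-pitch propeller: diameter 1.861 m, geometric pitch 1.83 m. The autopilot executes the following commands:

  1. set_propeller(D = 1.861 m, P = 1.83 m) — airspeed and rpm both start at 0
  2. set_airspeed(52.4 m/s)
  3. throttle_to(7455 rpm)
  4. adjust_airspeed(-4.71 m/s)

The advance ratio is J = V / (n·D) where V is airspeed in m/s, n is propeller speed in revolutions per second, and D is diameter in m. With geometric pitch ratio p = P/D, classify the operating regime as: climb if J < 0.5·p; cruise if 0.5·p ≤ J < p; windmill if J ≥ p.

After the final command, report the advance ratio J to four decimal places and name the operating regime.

set_propeller: D = 1.861 m, P = 1.83 m (p = P/D = 0.983342); state ← (V=0, rpm=0)
set_airspeed(52.4): V ← 52.4 m/s
throttle_to(7455): rpm ← 7455
adjust_airspeed(-4.71): V ← 52.4 -4.71 = 47.69 m/s
final state: V = 47.69 m/s, rpm = 7455 → n = rpm/60 = 124.250000 rev/s
J = V / (n·D) = 47.69 / (124.250000 × 1.861) = 0.206246
regime bands: climb J<0.4917 | cruise [0.4917, 0.9833) | windmill J≥0.9833
J = 0.2062 → climb

J = 0.2062, regime = climb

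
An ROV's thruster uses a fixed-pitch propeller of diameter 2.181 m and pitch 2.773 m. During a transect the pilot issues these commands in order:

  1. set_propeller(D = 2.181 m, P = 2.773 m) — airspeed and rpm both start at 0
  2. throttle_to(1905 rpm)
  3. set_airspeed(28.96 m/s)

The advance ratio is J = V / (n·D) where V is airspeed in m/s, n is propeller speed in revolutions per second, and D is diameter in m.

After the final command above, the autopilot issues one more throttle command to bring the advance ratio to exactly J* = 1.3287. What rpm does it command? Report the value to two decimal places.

rpm = 599.61

set_propeller: D = 2.181 m, P = 2.773 m (p = P/D = 1.271435); state ← (V=0, rpm=0)
throttle_to(1905): rpm ← 1905
set_airspeed(28.96): V ← 28.96 m/s
final state: V = 28.96 m/s, rpm = 1905 → n = rpm/60 = 31.750000 rev/s
target J* = 1.3287; solve J* = V/(n·D) for n: n = V/(J*·D) = 28.96/(1.3287 × 2.181) = 9.993462 rev/s
rpm = 60·n = 599.607708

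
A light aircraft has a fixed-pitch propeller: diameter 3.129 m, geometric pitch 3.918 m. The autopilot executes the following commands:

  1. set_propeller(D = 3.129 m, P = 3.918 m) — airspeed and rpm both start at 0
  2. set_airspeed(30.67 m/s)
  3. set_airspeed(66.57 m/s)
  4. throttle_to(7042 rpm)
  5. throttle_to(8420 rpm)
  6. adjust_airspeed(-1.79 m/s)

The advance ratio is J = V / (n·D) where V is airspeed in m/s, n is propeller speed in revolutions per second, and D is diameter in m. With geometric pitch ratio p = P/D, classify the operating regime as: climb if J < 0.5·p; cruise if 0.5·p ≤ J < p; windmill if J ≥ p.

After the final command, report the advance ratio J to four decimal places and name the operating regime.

set_propeller: D = 3.129 m, P = 3.918 m (p = P/D = 1.252157); state ← (V=0, rpm=0)
set_airspeed(30.67): V ← 30.67 m/s
set_airspeed(66.57): V ← 66.57 m/s
throttle_to(7042): rpm ← 7042
throttle_to(8420): rpm ← 8420
adjust_airspeed(-1.79): V ← 66.57 -1.79 = 64.78 m/s
final state: V = 64.78 m/s, rpm = 8420 → n = rpm/60 = 140.333333 rev/s
J = V / (n·D) = 64.78 / (140.333333 × 3.129) = 0.147528
regime bands: climb J<0.6261 | cruise [0.6261, 1.2522) | windmill J≥1.2522
J = 0.1475 → climb

J = 0.1475, regime = climb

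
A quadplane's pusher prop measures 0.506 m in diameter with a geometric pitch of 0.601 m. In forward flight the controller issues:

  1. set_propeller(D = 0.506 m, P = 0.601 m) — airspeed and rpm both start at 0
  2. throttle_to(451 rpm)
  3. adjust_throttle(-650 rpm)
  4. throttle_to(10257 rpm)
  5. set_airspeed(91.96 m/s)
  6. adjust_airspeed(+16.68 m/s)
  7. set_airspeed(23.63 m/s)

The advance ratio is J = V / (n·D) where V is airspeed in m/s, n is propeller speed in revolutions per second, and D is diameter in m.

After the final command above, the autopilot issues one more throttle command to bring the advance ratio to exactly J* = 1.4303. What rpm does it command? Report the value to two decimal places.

rpm = 1959.01

set_propeller: D = 0.506 m, P = 0.601 m (p = P/D = 1.187747); state ← (V=0, rpm=0)
throttle_to(451): rpm ← 451
adjust_throttle(-650): rpm ← 451 -650 = -199
throttle_to(10257): rpm ← 10257
set_airspeed(91.96): V ← 91.96 m/s
adjust_airspeed(+16.68): V ← 91.96 +16.68 = 108.64 m/s
set_airspeed(23.63): V ← 23.63 m/s
final state: V = 23.63 m/s, rpm = 10257 → n = rpm/60 = 170.950000 rev/s
target J* = 1.4303; solve J* = V/(n·D) for n: n = V/(J*·D) = 23.63/(1.4303 × 0.506) = 32.650217 rev/s
rpm = 60·n = 1959.012993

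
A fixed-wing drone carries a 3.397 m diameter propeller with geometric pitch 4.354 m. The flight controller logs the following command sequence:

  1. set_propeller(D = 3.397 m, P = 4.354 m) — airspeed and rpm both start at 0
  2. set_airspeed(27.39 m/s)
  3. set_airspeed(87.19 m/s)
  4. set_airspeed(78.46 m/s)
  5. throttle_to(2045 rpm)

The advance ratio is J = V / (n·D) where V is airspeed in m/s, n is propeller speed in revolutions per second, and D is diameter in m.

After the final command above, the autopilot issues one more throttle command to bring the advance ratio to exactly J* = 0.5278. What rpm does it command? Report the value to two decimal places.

rpm = 2625.64

set_propeller: D = 3.397 m, P = 4.354 m (p = P/D = 1.281719); state ← (V=0, rpm=0)
set_airspeed(27.39): V ← 27.39 m/s
set_airspeed(87.19): V ← 87.19 m/s
set_airspeed(78.46): V ← 78.46 m/s
throttle_to(2045): rpm ← 2045
final state: V = 78.46 m/s, rpm = 2045 → n = rpm/60 = 34.083333 rev/s
target J* = 0.5278; solve J* = V/(n·D) for n: n = V/(J*·D) = 78.46/(0.5278 × 3.397) = 43.760610 rev/s
rpm = 60·n = 2625.636623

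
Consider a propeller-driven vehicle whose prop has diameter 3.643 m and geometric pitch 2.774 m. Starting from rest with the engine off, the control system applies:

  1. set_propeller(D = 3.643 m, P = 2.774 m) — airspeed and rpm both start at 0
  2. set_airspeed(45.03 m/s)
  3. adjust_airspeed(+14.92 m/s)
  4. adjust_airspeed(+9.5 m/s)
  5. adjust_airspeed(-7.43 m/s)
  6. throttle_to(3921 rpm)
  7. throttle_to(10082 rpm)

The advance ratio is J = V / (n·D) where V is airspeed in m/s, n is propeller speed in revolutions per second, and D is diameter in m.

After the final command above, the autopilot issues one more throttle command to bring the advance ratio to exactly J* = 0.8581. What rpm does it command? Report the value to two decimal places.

rpm = 1190.38

set_propeller: D = 3.643 m, P = 2.774 m (p = P/D = 0.761460); state ← (V=0, rpm=0)
set_airspeed(45.03): V ← 45.03 m/s
adjust_airspeed(+14.92): V ← 45.03 +14.92 = 59.95 m/s
adjust_airspeed(+9.5): V ← 59.95 +9.5 = 69.45 m/s
adjust_airspeed(-7.43): V ← 69.45 -7.43 = 62.02 m/s
throttle_to(3921): rpm ← 3921
throttle_to(10082): rpm ← 10082
final state: V = 62.02 m/s, rpm = 10082 → n = rpm/60 = 168.033333 rev/s
target J* = 0.8581; solve J* = V/(n·D) for n: n = V/(J*·D) = 62.02/(0.8581 × 3.643) = 19.839681 rev/s
rpm = 60·n = 1190.380870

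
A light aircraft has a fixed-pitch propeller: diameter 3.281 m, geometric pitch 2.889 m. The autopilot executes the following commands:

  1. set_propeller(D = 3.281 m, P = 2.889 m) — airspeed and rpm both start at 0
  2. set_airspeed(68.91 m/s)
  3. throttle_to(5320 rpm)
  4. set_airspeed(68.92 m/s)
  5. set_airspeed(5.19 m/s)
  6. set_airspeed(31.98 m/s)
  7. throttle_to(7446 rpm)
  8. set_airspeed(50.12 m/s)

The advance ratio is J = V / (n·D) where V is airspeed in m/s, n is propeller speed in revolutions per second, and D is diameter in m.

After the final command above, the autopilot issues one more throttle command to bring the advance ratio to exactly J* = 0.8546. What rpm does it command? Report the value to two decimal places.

rpm = 1072.49

set_propeller: D = 3.281 m, P = 2.889 m (p = P/D = 0.880524); state ← (V=0, rpm=0)
set_airspeed(68.91): V ← 68.91 m/s
throttle_to(5320): rpm ← 5320
set_airspeed(68.92): V ← 68.92 m/s
set_airspeed(5.19): V ← 5.19 m/s
set_airspeed(31.98): V ← 31.98 m/s
throttle_to(7446): rpm ← 7446
set_airspeed(50.12): V ← 50.12 m/s
final state: V = 50.12 m/s, rpm = 7446 → n = rpm/60 = 124.100000 rev/s
target J* = 0.8546; solve J* = V/(n·D) for n: n = V/(J*·D) = 50.12/(0.8546 × 3.281) = 17.874831 rev/s
rpm = 60·n = 1072.489858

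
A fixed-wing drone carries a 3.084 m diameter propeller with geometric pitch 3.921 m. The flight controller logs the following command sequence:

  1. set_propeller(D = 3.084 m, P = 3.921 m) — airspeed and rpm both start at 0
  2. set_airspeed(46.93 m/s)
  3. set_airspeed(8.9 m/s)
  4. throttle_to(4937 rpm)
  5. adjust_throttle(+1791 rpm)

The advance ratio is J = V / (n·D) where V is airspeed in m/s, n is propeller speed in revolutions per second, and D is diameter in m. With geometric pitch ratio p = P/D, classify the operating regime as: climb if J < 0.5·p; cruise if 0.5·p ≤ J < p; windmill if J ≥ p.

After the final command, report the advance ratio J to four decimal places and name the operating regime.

J = 0.0257, regime = climb

set_propeller: D = 3.084 m, P = 3.921 m (p = P/D = 1.271401); state ← (V=0, rpm=0)
set_airspeed(46.93): V ← 46.93 m/s
set_airspeed(8.9): V ← 8.9 m/s
throttle_to(4937): rpm ← 4937
adjust_throttle(+1791): rpm ← 4937 +1791 = 6728
final state: V = 8.9 m/s, rpm = 6728 → n = rpm/60 = 112.133333 rev/s
J = V / (n·D) = 8.9 / (112.133333 × 3.084) = 0.025736
regime bands: climb J<0.6357 | cruise [0.6357, 1.2714) | windmill J≥1.2714
J = 0.0257 → climb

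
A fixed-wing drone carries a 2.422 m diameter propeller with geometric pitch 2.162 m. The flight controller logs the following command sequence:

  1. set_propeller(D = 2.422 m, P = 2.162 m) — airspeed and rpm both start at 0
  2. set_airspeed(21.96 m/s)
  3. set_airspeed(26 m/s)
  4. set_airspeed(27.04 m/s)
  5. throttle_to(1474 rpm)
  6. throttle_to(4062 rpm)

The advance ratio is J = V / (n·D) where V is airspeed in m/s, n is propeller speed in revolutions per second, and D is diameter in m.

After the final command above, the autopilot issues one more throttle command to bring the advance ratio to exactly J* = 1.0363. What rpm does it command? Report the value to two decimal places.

set_propeller: D = 2.422 m, P = 2.162 m (p = P/D = 0.892651); state ← (V=0, rpm=0)
set_airspeed(21.96): V ← 21.96 m/s
set_airspeed(26): V ← 26 m/s
set_airspeed(27.04): V ← 27.04 m/s
throttle_to(1474): rpm ← 1474
throttle_to(4062): rpm ← 4062
final state: V = 27.04 m/s, rpm = 4062 → n = rpm/60 = 67.700000 rev/s
target J* = 1.0363; solve J* = V/(n·D) for n: n = V/(J*·D) = 27.04/(1.0363 × 2.422) = 10.773258 rev/s
rpm = 60·n = 646.395465

rpm = 646.40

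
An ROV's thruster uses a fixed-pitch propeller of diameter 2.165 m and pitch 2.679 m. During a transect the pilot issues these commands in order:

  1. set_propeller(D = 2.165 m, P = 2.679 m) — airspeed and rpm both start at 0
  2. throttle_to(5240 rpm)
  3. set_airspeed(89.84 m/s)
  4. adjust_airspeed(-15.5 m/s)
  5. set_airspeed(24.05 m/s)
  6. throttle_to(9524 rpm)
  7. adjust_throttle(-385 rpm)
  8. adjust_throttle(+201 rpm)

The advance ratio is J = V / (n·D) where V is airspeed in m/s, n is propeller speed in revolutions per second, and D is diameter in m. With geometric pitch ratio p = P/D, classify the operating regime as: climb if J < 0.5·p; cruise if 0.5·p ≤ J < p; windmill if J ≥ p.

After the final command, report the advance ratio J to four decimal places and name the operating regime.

J = 0.0714, regime = climb

set_propeller: D = 2.165 m, P = 2.679 m (p = P/D = 1.237413); state ← (V=0, rpm=0)
throttle_to(5240): rpm ← 5240
set_airspeed(89.84): V ← 89.84 m/s
adjust_airspeed(-15.5): V ← 89.84 -15.5 = 74.34 m/s
set_airspeed(24.05): V ← 24.05 m/s
throttle_to(9524): rpm ← 9524
adjust_throttle(-385): rpm ← 9524 -385 = 9139
adjust_throttle(+201): rpm ← 9139 +201 = 9340
final state: V = 24.05 m/s, rpm = 9340 → n = rpm/60 = 155.666667 rev/s
J = V / (n·D) = 24.05 / (155.666667 × 2.165) = 0.071361
regime bands: climb J<0.6187 | cruise [0.6187, 1.2374) | windmill J≥1.2374
J = 0.0714 → climb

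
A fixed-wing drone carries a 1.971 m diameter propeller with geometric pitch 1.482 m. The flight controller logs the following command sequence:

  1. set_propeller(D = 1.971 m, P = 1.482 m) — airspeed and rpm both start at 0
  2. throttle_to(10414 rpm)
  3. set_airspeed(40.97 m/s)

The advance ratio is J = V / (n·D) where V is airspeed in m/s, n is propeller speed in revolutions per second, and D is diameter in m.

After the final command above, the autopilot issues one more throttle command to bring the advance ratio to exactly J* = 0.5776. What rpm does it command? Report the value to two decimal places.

rpm = 2159.25

set_propeller: D = 1.971 m, P = 1.482 m (p = P/D = 0.751903); state ← (V=0, rpm=0)
throttle_to(10414): rpm ← 10414
set_airspeed(40.97): V ← 40.97 m/s
final state: V = 40.97 m/s, rpm = 10414 → n = rpm/60 = 173.566667 rev/s
target J* = 0.5776; solve J* = V/(n·D) for n: n = V/(J*·D) = 40.97/(0.5776 × 1.971) = 35.987540 rev/s
rpm = 60·n = 2159.252373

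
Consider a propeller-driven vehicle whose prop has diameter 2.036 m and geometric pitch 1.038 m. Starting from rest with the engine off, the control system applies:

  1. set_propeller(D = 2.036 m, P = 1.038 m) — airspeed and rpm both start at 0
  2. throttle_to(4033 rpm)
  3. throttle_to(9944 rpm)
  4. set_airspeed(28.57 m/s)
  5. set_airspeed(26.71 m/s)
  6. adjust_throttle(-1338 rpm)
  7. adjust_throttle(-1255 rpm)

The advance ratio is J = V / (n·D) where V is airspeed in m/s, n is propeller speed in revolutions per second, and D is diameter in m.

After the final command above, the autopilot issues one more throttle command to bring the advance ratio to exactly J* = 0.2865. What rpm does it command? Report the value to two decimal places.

set_propeller: D = 2.036 m, P = 1.038 m (p = P/D = 0.509823); state ← (V=0, rpm=0)
throttle_to(4033): rpm ← 4033
throttle_to(9944): rpm ← 9944
set_airspeed(28.57): V ← 28.57 m/s
set_airspeed(26.71): V ← 26.71 m/s
adjust_throttle(-1338): rpm ← 9944 -1338 = 8606
adjust_throttle(-1255): rpm ← 8606 -1255 = 7351
final state: V = 26.71 m/s, rpm = 7351 → n = rpm/60 = 122.516667 rev/s
target J* = 0.2865; solve J* = V/(n·D) for n: n = V/(J*·D) = 26.71/(0.2865 × 2.036) = 45.790089 rev/s
rpm = 60·n = 2747.405343

rpm = 2747.41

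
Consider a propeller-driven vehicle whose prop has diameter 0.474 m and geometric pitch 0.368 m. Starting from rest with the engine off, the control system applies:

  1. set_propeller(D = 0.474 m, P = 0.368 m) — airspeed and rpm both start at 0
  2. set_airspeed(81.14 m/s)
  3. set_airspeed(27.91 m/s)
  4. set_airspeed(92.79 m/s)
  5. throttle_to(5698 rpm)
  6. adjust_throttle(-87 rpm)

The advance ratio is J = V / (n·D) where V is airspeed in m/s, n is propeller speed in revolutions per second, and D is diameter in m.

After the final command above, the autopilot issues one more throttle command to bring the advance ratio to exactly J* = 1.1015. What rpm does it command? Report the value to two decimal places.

set_propeller: D = 0.474 m, P = 0.368 m (p = P/D = 0.776371); state ← (V=0, rpm=0)
set_airspeed(81.14): V ← 81.14 m/s
set_airspeed(27.91): V ← 27.91 m/s
set_airspeed(92.79): V ← 92.79 m/s
throttle_to(5698): rpm ← 5698
adjust_throttle(-87): rpm ← 5698 -87 = 5611
final state: V = 92.79 m/s, rpm = 5611 → n = rpm/60 = 93.516667 rev/s
target J* = 1.1015; solve J* = V/(n·D) for n: n = V/(J*·D) = 92.79/(1.1015 × 0.474) = 177.720829 rev/s
rpm = 60·n = 10663.249769

rpm = 10663.25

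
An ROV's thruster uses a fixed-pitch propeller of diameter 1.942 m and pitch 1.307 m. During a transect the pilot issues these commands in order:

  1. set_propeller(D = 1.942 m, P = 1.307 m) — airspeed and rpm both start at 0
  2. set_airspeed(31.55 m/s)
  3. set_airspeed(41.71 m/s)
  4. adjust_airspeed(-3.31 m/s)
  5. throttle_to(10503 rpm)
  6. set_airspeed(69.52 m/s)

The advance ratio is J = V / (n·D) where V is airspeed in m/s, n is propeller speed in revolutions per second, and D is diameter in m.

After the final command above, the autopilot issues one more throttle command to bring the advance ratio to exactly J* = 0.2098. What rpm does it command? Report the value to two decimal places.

rpm = 10237.79

set_propeller: D = 1.942 m, P = 1.307 m (p = P/D = 0.673018); state ← (V=0, rpm=0)
set_airspeed(31.55): V ← 31.55 m/s
set_airspeed(41.71): V ← 41.71 m/s
adjust_airspeed(-3.31): V ← 41.71 -3.31 = 38.4 m/s
throttle_to(10503): rpm ← 10503
set_airspeed(69.52): V ← 69.52 m/s
final state: V = 69.52 m/s, rpm = 10503 → n = rpm/60 = 175.050000 rev/s
target J* = 0.2098; solve J* = V/(n·D) for n: n = V/(J*·D) = 69.52/(0.2098 × 1.942) = 170.629868 rev/s
rpm = 60·n = 10237.792061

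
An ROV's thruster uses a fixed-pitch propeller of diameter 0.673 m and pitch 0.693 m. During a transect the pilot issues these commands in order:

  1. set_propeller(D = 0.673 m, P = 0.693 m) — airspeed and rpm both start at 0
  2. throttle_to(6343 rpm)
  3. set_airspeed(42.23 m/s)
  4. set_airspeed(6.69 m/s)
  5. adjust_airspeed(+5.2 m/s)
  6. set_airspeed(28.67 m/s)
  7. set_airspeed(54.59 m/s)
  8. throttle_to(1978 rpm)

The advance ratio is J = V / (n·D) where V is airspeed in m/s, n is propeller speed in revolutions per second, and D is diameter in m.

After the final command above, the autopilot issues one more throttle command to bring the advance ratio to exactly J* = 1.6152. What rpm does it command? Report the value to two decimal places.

rpm = 3013.17

set_propeller: D = 0.673 m, P = 0.693 m (p = P/D = 1.029718); state ← (V=0, rpm=0)
throttle_to(6343): rpm ← 6343
set_airspeed(42.23): V ← 42.23 m/s
set_airspeed(6.69): V ← 6.69 m/s
adjust_airspeed(+5.2): V ← 6.69 +5.2 = 11.89 m/s
set_airspeed(28.67): V ← 28.67 m/s
set_airspeed(54.59): V ← 54.59 m/s
throttle_to(1978): rpm ← 1978
final state: V = 54.59 m/s, rpm = 1978 → n = rpm/60 = 32.966667 rev/s
target J* = 1.6152; solve J* = V/(n·D) for n: n = V/(J*·D) = 54.59/(1.6152 × 0.673) = 50.219424 rev/s
rpm = 60·n = 3013.165419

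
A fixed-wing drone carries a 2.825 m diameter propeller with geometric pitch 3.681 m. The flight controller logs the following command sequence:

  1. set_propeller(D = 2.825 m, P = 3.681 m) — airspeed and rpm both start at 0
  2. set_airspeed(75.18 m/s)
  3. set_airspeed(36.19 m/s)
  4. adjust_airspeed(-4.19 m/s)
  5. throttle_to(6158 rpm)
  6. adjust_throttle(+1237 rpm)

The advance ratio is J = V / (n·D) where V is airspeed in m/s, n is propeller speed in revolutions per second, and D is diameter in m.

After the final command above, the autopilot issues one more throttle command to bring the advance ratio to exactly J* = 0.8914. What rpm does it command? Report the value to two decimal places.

rpm = 762.45

set_propeller: D = 2.825 m, P = 3.681 m (p = P/D = 1.303009); state ← (V=0, rpm=0)
set_airspeed(75.18): V ← 75.18 m/s
set_airspeed(36.19): V ← 36.19 m/s
adjust_airspeed(-4.19): V ← 36.19 -4.19 = 32 m/s
throttle_to(6158): rpm ← 6158
adjust_throttle(+1237): rpm ← 6158 +1237 = 7395
final state: V = 32 m/s, rpm = 7395 → n = rpm/60 = 123.250000 rev/s
target J* = 0.8914; solve J* = V/(n·D) for n: n = V/(J*·D) = 32/(0.8914 × 2.825) = 12.707464 rev/s
rpm = 60·n = 762.447855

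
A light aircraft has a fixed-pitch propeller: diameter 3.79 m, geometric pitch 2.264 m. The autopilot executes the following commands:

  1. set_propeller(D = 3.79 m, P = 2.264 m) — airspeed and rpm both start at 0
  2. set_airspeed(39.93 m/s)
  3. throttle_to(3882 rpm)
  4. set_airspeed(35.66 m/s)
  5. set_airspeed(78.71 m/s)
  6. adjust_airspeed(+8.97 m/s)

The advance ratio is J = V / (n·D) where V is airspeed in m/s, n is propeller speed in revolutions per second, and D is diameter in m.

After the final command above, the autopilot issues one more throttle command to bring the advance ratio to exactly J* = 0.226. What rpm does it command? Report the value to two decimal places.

rpm = 6141.92

set_propeller: D = 3.79 m, P = 2.264 m (p = P/D = 0.597361); state ← (V=0, rpm=0)
set_airspeed(39.93): V ← 39.93 m/s
throttle_to(3882): rpm ← 3882
set_airspeed(35.66): V ← 35.66 m/s
set_airspeed(78.71): V ← 78.71 m/s
adjust_airspeed(+8.97): V ← 78.71 +8.97 = 87.68 m/s
final state: V = 87.68 m/s, rpm = 3882 → n = rpm/60 = 64.700000 rev/s
target J* = 0.226; solve J* = V/(n·D) for n: n = V/(J*·D) = 87.68/(0.226 × 3.79) = 102.365330 rev/s
rpm = 60·n = 6141.919817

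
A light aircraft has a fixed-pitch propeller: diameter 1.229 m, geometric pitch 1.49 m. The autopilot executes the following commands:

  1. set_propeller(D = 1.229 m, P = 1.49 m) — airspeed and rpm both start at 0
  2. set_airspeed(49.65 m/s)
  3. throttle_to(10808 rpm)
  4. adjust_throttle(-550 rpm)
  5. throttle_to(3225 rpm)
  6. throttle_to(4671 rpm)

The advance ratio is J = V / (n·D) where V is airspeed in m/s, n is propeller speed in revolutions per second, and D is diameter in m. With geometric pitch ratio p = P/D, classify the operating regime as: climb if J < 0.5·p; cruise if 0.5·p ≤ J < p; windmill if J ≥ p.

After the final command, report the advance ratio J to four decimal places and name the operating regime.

set_propeller: D = 1.229 m, P = 1.49 m (p = P/D = 1.212368); state ← (V=0, rpm=0)
set_airspeed(49.65): V ← 49.65 m/s
throttle_to(10808): rpm ← 10808
adjust_throttle(-550): rpm ← 10808 -550 = 10258
throttle_to(3225): rpm ← 3225
throttle_to(4671): rpm ← 4671
final state: V = 49.65 m/s, rpm = 4671 → n = rpm/60 = 77.850000 rev/s
J = V / (n·D) = 49.65 / (77.850000 × 1.229) = 0.518930
regime bands: climb J<0.6062 | cruise [0.6062, 1.2124) | windmill J≥1.2124
J = 0.5189 → climb

J = 0.5189, regime = climb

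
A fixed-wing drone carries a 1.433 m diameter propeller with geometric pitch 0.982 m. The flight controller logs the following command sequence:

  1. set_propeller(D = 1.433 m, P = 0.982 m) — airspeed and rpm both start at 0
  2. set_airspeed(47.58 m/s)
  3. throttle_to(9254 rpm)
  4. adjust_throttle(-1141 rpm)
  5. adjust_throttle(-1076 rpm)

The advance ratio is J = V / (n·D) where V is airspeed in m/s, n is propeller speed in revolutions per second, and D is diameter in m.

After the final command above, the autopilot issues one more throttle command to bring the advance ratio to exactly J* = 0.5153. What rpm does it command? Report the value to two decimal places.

set_propeller: D = 1.433 m, P = 0.982 m (p = P/D = 0.685276); state ← (V=0, rpm=0)
set_airspeed(47.58): V ← 47.58 m/s
throttle_to(9254): rpm ← 9254
adjust_throttle(-1141): rpm ← 9254 -1141 = 8113
adjust_throttle(-1076): rpm ← 8113 -1076 = 7037
final state: V = 47.58 m/s, rpm = 7037 → n = rpm/60 = 117.283333 rev/s
target J* = 0.5153; solve J* = V/(n·D) for n: n = V/(J*·D) = 47.58/(0.5153 × 1.433) = 64.434447 rev/s
rpm = 60·n = 3866.066813

rpm = 3866.07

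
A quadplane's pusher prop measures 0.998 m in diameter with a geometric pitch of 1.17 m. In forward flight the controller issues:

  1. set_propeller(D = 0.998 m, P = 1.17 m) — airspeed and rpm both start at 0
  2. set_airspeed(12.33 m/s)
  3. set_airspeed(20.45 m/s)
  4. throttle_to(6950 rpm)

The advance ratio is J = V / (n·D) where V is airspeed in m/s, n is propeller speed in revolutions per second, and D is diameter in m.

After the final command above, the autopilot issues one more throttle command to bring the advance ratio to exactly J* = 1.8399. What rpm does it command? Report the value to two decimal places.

rpm = 668.22

set_propeller: D = 0.998 m, P = 1.17 m (p = P/D = 1.172345); state ← (V=0, rpm=0)
set_airspeed(12.33): V ← 12.33 m/s
set_airspeed(20.45): V ← 20.45 m/s
throttle_to(6950): rpm ← 6950
final state: V = 20.45 m/s, rpm = 6950 → n = rpm/60 = 115.833333 rev/s
target J* = 1.8399; solve J* = V/(n·D) for n: n = V/(J*·D) = 20.45/(1.8399 × 0.998) = 11.137009 rev/s
rpm = 60·n = 668.220511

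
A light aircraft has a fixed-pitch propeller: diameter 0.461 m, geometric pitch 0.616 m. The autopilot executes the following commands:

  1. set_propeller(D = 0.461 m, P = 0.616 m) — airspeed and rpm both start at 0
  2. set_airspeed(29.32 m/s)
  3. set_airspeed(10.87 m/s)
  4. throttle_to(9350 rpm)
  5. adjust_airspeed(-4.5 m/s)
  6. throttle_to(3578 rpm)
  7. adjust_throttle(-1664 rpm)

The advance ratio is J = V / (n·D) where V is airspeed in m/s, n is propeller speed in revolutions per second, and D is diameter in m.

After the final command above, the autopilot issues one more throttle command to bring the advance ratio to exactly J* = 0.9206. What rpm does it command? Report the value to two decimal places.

set_propeller: D = 0.461 m, P = 0.616 m (p = P/D = 1.336226); state ← (V=0, rpm=0)
set_airspeed(29.32): V ← 29.32 m/s
set_airspeed(10.87): V ← 10.87 m/s
throttle_to(9350): rpm ← 9350
adjust_airspeed(-4.5): V ← 10.87 -4.5 = 6.37 m/s
throttle_to(3578): rpm ← 3578
adjust_throttle(-1664): rpm ← 3578 -1664 = 1914
final state: V = 6.37 m/s, rpm = 1914 → n = rpm/60 = 31.900000 rev/s
target J* = 0.9206; solve J* = V/(n·D) for n: n = V/(J*·D) = 6.37/(0.9206 × 0.461) = 15.009545 rev/s
rpm = 60·n = 900.572719

rpm = 900.57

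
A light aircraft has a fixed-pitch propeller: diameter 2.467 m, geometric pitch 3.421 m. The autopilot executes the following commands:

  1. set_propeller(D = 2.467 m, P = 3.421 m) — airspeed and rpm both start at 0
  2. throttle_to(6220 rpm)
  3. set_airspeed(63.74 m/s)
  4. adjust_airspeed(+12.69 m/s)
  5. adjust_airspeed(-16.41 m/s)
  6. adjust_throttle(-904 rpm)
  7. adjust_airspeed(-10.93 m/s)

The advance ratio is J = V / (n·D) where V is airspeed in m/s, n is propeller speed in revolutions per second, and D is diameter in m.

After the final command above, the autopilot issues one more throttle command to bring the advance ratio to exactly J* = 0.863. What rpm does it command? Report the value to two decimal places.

set_propeller: D = 2.467 m, P = 3.421 m (p = P/D = 1.386704); state ← (V=0, rpm=0)
throttle_to(6220): rpm ← 6220
set_airspeed(63.74): V ← 63.74 m/s
adjust_airspeed(+12.69): V ← 63.74 +12.69 = 76.43 m/s
adjust_airspeed(-16.41): V ← 76.43 -16.41 = 60.02 m/s
adjust_throttle(-904): rpm ← 6220 -904 = 5316
adjust_airspeed(-10.93): V ← 60.02 -10.93 = 49.09 m/s
final state: V = 49.09 m/s, rpm = 5316 → n = rpm/60 = 88.600000 rev/s
target J* = 0.863; solve J* = V/(n·D) for n: n = V/(J*·D) = 49.09/(0.863 × 2.467) = 23.057546 rev/s
rpm = 60·n = 1383.452770

rpm = 1383.45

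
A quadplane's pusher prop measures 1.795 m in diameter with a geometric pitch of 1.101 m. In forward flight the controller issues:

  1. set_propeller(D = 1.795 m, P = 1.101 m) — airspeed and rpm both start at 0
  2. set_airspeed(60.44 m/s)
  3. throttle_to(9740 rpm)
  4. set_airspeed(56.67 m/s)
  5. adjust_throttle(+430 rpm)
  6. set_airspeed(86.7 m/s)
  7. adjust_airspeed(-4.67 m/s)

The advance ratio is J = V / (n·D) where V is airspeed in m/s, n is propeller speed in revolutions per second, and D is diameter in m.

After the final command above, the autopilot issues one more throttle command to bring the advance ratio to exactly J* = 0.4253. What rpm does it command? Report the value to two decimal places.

rpm = 6447.10

set_propeller: D = 1.795 m, P = 1.101 m (p = P/D = 0.613370); state ← (V=0, rpm=0)
set_airspeed(60.44): V ← 60.44 m/s
throttle_to(9740): rpm ← 9740
set_airspeed(56.67): V ← 56.67 m/s
adjust_throttle(+430): rpm ← 9740 +430 = 10170
set_airspeed(86.7): V ← 86.7 m/s
adjust_airspeed(-4.67): V ← 86.7 -4.67 = 82.03 m/s
final state: V = 82.03 m/s, rpm = 10170 → n = rpm/60 = 169.500000 rev/s
target J* = 0.4253; solve J* = V/(n·D) for n: n = V/(J*·D) = 82.03/(0.4253 × 1.795) = 107.451597 rev/s
rpm = 60·n = 6447.095840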